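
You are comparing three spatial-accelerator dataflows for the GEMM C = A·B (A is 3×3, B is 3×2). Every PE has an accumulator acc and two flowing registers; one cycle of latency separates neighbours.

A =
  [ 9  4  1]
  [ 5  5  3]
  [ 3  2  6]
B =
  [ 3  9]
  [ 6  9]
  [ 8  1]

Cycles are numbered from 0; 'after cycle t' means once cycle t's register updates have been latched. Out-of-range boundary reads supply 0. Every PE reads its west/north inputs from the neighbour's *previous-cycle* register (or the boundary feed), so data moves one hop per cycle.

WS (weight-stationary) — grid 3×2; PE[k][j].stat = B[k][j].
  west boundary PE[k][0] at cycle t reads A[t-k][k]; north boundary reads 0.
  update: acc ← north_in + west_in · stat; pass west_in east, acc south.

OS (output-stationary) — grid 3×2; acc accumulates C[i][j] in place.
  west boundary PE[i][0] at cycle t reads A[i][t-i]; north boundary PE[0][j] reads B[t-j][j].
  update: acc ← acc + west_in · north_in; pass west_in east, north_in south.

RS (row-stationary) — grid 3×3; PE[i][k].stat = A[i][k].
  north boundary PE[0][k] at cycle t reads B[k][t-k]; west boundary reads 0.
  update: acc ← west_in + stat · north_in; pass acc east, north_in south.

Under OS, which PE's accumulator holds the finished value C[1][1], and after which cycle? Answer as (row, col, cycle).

Under OS, C[1][1] lands at PE[1][1]:
  0: (1,1).acc=0  regs=<0,0>
  1: (1,1).acc=0  regs=<0,0>
  2: (1,1).acc=45  regs=<5,9>
  3: (1,1).acc=90  regs=<5,9>
  4: (1,1).acc=93  regs=<3,1>

(row, col, cycle) = (1, 1, 4)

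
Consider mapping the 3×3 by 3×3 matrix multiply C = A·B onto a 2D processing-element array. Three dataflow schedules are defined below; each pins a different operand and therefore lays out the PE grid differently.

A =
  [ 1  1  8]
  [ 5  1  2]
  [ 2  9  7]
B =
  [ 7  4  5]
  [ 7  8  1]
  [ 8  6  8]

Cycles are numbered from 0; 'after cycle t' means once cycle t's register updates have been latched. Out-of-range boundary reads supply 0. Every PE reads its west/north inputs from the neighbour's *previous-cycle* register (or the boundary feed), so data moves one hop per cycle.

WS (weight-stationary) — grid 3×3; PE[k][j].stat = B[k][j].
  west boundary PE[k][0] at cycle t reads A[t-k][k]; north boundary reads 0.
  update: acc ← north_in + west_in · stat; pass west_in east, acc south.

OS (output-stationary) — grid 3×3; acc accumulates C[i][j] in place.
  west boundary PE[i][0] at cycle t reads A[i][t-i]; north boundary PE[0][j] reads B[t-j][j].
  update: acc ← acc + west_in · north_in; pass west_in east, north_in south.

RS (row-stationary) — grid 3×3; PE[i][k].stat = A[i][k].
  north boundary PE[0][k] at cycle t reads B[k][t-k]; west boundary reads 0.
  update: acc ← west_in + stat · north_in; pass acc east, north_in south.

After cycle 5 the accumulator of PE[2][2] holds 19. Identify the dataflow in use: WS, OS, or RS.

WS [3×3] PE[2][2] across cycles:
  @0  [2,2]  acc 0  |  →0  ↓0
  @1  [2,2]  acc 0  |  →0  ↓0
  @2  [2,2]  acc 0  |  →0  ↓0
  @3  [2,2]  acc 0  |  →0  ↓0
  @4  [2,2]  acc 70  |  →8  ↓70
  @5  [2,2]  acc 42  |  →2  ↓42
OS [3×3] PE[2][2] across cycles:
  @0  [2,2]  acc 0  |  →0  ↓0
  @1  [2,2]  acc 0  |  →0  ↓0
  @2  [2,2]  acc 0  |  →0  ↓0
  @3  [2,2]  acc 0  |  →0  ↓0
  @4  [2,2]  acc 10  |  →2  ↓5
  @5  [2,2]  acc 19  |  →9  ↓1
RS [3×3] PE[2][2] across cycles:
  @0  [2,2]  acc 0  |  →0  ↓0
  @1  [2,2]  acc 0  |  →0  ↓0
  @2  [2,2]  acc 0  |  →0  ↓0
  @3  [2,2]  acc 0  |  →0  ↓0
  @4  [2,2]  acc 133  |  →133  ↓8
  @5  [2,2]  acc 122  |  →122  ↓6

dataflow = OS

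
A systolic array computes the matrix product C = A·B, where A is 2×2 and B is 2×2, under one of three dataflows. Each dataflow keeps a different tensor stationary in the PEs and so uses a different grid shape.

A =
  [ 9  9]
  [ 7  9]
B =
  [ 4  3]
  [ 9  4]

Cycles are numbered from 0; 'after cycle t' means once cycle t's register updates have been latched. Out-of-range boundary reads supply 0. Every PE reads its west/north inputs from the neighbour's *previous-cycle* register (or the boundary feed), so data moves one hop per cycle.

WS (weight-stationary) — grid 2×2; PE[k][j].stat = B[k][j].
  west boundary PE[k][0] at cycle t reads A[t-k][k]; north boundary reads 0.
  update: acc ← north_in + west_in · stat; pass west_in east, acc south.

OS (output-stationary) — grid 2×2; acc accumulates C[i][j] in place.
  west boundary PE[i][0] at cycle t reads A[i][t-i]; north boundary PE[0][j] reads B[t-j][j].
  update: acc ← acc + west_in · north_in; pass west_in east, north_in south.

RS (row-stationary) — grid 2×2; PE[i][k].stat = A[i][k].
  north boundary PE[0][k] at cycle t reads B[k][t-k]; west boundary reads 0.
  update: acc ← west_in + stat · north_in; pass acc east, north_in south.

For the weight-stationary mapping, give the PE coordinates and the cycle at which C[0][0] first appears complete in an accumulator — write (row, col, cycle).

WS — PE[1][0] is where C[0][0] collects:
  c0 r1c0: 0 / 0 / 0
  c1 r1c0: 117 / 9 / 117

(row, col, cycle) = (1, 0, 1)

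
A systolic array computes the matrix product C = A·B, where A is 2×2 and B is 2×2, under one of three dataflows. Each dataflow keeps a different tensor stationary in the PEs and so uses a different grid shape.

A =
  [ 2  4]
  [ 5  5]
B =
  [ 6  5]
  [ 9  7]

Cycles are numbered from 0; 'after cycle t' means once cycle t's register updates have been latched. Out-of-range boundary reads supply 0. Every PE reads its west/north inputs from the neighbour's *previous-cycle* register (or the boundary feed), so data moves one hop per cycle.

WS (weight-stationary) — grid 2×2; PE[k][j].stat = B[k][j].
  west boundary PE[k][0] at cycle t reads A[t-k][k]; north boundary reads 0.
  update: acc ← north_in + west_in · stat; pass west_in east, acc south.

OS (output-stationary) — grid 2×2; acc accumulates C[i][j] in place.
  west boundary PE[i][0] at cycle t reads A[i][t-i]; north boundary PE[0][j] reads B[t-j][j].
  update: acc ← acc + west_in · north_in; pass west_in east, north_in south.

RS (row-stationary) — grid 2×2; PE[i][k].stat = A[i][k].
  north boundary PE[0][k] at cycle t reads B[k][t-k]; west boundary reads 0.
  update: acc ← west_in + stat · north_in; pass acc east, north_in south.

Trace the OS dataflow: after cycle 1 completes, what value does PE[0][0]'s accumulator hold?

PE[0][0].acc = 48

OS 2×2: PE[0][0] cycle-by-cycle (with neighbour feeds):
  @0  [0,0]  acc 12  |  →2  ↓6
  @1  [0,0]  acc 48  |  →4  ↓9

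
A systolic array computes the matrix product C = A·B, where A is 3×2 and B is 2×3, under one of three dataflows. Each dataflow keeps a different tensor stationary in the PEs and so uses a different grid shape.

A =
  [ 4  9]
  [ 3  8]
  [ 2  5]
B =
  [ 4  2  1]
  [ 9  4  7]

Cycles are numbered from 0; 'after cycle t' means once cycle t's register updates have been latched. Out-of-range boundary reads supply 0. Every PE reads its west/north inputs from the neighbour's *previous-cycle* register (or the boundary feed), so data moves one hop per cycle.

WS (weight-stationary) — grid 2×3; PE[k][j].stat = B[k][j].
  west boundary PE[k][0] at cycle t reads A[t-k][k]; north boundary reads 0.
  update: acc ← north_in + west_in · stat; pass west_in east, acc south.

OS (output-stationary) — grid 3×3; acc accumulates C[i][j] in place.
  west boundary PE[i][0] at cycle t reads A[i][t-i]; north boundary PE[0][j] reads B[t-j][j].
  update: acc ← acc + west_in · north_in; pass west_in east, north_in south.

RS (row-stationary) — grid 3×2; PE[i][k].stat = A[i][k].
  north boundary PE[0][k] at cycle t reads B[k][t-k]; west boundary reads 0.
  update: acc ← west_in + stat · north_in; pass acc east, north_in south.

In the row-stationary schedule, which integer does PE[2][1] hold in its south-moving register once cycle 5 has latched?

register = 7

Tracing RS — 3×2 array, target PE[2][1]:
  c0 r1c1: 0 / 0 / 0
  c0 r2c0: 0 / 0 / 0
  c0 r2c1: 0 / 0 / 0
  c1 r1c1: 0 / 0 / 0
  c1 r2c0: 0 / 0 / 0
  c1 r2c1: 0 / 0 / 0
  c2 r1c1: 84 / 84 / 9
  c2 r2c0: 8 / 8 / 4
  c2 r2c1: 0 / 0 / 0
  c3 r1c1: 38 / 38 / 4
  c3 r2c0: 4 / 4 / 2
  c3 r2c1: 53 / 53 / 9
  c4 r1c1: 59 / 59 / 7
  c4 r2c0: 2 / 2 / 1
  c4 r2c1: 24 / 24 / 4
  c5 r1c1: 0 / 0 / 0
  c5 r2c0: 0 / 0 / 0
  c5 r2c1: 37 / 37 / 7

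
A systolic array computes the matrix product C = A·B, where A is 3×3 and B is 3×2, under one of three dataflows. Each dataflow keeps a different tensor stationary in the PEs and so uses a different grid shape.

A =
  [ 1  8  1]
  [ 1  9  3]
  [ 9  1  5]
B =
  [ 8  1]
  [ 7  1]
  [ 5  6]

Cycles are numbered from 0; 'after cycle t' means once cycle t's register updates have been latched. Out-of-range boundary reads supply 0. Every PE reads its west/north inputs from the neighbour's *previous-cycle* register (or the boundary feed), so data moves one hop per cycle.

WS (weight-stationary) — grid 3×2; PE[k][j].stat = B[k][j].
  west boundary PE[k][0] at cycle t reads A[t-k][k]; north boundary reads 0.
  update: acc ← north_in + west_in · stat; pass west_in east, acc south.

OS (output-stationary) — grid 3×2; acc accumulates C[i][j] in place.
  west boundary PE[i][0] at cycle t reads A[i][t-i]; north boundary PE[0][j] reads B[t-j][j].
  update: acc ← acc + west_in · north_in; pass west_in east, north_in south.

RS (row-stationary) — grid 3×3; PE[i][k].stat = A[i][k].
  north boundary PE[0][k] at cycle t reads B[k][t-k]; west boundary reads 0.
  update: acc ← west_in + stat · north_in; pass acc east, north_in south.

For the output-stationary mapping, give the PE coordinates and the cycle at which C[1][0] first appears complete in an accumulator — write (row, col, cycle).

Under OS, C[1][0] lands at PE[1][0]:
  0: (1,0).acc=0  regs=<0,0>
  1: (1,0).acc=8  regs=<1,8>
  2: (1,0).acc=71  regs=<9,7>
  3: (1,0).acc=86  regs=<3,5>

(row, col, cycle) = (1, 0, 3)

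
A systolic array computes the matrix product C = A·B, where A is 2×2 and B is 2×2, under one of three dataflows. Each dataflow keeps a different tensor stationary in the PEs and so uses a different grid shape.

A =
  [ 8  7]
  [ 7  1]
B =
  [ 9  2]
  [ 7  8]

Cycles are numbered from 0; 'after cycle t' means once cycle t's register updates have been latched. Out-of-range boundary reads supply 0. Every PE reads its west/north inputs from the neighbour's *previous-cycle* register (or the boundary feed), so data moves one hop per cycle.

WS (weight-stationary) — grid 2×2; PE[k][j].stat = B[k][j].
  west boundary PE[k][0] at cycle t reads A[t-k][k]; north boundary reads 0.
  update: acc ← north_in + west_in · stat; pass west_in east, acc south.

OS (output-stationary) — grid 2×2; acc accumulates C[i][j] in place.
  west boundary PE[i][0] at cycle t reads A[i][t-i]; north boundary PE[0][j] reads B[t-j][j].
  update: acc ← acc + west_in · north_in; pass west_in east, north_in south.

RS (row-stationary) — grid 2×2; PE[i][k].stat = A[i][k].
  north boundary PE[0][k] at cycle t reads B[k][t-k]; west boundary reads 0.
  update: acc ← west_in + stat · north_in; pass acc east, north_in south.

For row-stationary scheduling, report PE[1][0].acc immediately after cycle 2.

RS on a 2×2 grid — tracing PE[1][0] and its feeders:
  cycle 0: PE[0][0] → acc 72, east 72, south 9
  cycle 0: PE[1][0] → acc 0, east 0, south 0
  cycle 1: PE[0][0] → acc 16, east 16, south 2
  cycle 1: PE[1][0] → acc 63, east 63, south 9
  cycle 2: PE[0][0] → acc 0, east 0, south 0
  cycle 2: PE[1][0] → acc 14, east 14, south 2

PE[1][0].acc = 14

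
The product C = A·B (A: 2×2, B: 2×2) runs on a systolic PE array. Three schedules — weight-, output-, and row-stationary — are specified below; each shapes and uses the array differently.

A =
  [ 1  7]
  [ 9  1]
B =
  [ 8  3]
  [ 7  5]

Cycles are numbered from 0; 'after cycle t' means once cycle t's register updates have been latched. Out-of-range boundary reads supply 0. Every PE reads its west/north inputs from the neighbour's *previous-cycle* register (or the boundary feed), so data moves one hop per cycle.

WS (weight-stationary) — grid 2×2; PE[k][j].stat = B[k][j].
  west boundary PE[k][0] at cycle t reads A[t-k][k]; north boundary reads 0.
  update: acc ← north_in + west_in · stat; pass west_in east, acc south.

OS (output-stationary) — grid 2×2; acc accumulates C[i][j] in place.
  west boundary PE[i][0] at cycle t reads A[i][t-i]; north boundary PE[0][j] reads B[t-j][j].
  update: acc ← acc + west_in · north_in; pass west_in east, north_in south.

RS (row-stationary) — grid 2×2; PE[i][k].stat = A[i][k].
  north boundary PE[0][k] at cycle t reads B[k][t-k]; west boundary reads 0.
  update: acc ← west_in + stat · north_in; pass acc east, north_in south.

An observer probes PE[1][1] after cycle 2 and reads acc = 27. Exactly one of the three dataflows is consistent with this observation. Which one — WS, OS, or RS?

Under WS (2×2), PE[1][1]:
  @0  [1,1]  acc 0  |  →0  ↓0
  @1  [1,1]  acc 0  |  →0  ↓0
  @2  [1,1]  acc 38  |  →7  ↓38
Under OS (2×2), PE[1][1]:
  @0  [1,1]  acc 0  |  →0  ↓0
  @1  [1,1]  acc 0  |  →0  ↓0
  @2  [1,1]  acc 27  |  →9  ↓3
Under RS (2×2), PE[1][1]:
  @0  [1,1]  acc 0  |  →0  ↓0
  @1  [1,1]  acc 0  |  →0  ↓0
  @2  [1,1]  acc 79  |  →79  ↓7

dataflow = OS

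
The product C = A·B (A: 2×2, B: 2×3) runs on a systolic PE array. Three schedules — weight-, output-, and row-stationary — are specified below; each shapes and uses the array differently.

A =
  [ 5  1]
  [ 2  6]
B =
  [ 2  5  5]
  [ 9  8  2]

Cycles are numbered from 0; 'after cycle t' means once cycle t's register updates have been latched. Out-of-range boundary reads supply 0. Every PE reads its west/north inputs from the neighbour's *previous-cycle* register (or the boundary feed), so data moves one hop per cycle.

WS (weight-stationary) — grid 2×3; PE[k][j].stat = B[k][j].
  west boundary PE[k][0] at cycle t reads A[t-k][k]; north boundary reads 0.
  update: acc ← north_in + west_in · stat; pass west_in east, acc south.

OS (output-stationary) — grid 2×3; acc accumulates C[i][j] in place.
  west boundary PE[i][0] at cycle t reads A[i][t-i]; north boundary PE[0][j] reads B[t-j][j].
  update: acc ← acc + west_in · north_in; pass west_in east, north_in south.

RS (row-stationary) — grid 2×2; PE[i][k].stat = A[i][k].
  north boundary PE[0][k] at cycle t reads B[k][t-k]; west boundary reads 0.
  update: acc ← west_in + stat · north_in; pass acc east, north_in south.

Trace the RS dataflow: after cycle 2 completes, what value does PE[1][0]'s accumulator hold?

PE[1][0].acc = 10

RS (2×2). Following PE[1][0] plus its west/north inputs:
  cycle 0: PE[0][0] → acc 10, east 10, south 2
  cycle 0: PE[1][0] → acc 0, east 0, south 0
  cycle 1: PE[0][0] → acc 25, east 25, south 5
  cycle 1: PE[1][0] → acc 4, east 4, south 2
  cycle 2: PE[0][0] → acc 25, east 25, south 5
  cycle 2: PE[1][0] → acc 10, east 10, south 5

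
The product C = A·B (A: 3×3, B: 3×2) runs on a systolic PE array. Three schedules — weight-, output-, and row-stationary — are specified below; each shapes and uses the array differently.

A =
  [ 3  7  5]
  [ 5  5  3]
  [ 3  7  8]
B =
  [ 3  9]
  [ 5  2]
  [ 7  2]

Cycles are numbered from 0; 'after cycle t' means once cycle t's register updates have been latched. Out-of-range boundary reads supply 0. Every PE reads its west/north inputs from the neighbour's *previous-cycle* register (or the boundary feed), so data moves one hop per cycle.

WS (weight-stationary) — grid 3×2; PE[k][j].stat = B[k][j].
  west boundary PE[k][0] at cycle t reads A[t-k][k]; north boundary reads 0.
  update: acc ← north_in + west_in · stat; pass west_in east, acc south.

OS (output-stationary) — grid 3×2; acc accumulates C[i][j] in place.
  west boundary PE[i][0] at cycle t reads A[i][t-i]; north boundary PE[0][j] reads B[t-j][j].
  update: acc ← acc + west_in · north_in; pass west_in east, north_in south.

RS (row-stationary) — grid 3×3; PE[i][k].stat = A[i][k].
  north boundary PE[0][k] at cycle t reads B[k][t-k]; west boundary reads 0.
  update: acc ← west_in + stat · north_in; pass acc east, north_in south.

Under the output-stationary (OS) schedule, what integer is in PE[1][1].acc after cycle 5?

OS (3×2). Following PE[1][1] plus its west/north inputs:
  c0 r0c1: 0 / 0 / 0
  c0 r1c0: 0 / 0 / 0
  c0 r1c1: 0 / 0 / 0
  c1 r0c1: 27 / 3 / 9
  c1 r1c0: 15 / 5 / 3
  c1 r1c1: 0 / 0 / 0
  c2 r0c1: 41 / 7 / 2
  c2 r1c0: 40 / 5 / 5
  c2 r1c1: 45 / 5 / 9
  c3 r0c1: 51 / 5 / 2
  c3 r1c0: 61 / 3 / 7
  c3 r1c1: 55 / 5 / 2
  c4 r0c1: 51 / 0 / 0
  c4 r1c0: 61 / 0 / 0
  c4 r1c1: 61 / 3 / 2
  c5 r0c1: 51 / 0 / 0
  c5 r1c0: 61 / 0 / 0
  c5 r1c1: 61 / 0 / 0

PE[1][1].acc = 61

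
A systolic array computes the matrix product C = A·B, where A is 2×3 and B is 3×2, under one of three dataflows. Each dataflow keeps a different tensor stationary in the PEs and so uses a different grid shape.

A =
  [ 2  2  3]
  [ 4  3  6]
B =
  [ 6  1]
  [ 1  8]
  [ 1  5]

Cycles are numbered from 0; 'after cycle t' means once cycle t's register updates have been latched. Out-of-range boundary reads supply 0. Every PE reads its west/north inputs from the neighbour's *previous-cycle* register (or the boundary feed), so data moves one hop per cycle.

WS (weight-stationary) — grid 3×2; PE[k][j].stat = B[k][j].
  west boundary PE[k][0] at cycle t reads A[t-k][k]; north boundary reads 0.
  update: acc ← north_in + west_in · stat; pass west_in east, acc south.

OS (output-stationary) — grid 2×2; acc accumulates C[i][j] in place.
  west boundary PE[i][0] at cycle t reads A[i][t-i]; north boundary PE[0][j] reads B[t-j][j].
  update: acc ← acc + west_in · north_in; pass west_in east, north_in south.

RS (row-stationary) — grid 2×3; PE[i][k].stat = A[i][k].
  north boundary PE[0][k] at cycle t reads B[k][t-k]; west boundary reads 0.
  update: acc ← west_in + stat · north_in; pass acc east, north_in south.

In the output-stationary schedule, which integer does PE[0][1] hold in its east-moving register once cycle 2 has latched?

register = 2

OS 2×2: PE[0][1] cycle-by-cycle (with neighbour feeds):
  c0 r0c0: 12 / 2 / 6
  c0 r0c1: 0 / 0 / 0
  c1 r0c0: 14 / 2 / 1
  c1 r0c1: 2 / 2 / 1
  c2 r0c0: 17 / 3 / 1
  c2 r0c1: 18 / 2 / 8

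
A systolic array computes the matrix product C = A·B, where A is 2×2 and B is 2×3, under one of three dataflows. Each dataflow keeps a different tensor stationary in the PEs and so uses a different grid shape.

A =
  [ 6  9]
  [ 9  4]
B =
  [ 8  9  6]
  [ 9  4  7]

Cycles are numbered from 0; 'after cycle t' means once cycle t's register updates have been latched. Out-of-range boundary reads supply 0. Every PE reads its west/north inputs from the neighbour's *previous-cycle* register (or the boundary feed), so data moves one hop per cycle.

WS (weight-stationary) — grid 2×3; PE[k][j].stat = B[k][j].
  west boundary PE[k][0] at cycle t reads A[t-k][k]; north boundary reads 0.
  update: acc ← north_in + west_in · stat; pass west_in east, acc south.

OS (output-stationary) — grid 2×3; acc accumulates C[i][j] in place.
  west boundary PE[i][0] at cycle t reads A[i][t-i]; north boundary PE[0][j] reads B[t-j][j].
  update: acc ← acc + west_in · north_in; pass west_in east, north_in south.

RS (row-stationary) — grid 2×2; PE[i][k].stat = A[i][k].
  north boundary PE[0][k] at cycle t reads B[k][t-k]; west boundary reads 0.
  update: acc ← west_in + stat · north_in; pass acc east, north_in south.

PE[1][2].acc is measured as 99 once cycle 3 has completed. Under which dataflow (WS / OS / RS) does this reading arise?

WS [2×3] PE[1][2] across cycles:
  cycle 0: PE[1][2] → acc 0, east 0, south 0
  cycle 1: PE[1][2] → acc 0, east 0, south 0
  cycle 2: PE[1][2] → acc 0, east 0, south 0
  cycle 3: PE[1][2] → acc 99, east 9, south 99
OS [2×3] PE[1][2] across cycles:
  cycle 0: PE[1][2] → acc 0, east 0, south 0
  cycle 1: PE[1][2] → acc 0, east 0, south 0
  cycle 2: PE[1][2] → acc 0, east 0, south 0
  cycle 3: PE[1][2] → acc 54, east 9, south 6
RS: PE[1][2] is outside its 2×2 grid.

dataflow = WS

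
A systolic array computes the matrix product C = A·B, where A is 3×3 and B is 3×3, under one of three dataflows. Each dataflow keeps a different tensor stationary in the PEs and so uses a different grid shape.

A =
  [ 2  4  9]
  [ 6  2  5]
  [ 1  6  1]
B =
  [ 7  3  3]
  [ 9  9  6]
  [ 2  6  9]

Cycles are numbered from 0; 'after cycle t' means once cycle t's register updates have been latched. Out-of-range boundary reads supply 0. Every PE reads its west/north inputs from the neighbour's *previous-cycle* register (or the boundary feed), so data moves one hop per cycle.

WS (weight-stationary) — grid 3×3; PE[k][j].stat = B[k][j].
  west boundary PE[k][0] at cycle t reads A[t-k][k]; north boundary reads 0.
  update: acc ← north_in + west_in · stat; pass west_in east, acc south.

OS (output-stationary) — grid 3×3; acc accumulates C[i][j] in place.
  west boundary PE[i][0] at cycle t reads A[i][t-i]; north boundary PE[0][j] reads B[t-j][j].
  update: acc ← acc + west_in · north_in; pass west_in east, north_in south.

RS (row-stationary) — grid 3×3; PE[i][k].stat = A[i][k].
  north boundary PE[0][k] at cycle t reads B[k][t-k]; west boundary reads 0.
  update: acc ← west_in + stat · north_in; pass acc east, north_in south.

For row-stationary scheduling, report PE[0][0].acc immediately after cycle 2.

RS 3×3: PE[0][0] cycle-by-cycle (with neighbour feeds):
  after 0 — PE[0][0] acc=14, pass-E 14, pass-S 7
  after 1 — PE[0][0] acc=6, pass-E 6, pass-S 3
  after 2 — PE[0][0] acc=6, pass-E 6, pass-S 3

PE[0][0].acc = 6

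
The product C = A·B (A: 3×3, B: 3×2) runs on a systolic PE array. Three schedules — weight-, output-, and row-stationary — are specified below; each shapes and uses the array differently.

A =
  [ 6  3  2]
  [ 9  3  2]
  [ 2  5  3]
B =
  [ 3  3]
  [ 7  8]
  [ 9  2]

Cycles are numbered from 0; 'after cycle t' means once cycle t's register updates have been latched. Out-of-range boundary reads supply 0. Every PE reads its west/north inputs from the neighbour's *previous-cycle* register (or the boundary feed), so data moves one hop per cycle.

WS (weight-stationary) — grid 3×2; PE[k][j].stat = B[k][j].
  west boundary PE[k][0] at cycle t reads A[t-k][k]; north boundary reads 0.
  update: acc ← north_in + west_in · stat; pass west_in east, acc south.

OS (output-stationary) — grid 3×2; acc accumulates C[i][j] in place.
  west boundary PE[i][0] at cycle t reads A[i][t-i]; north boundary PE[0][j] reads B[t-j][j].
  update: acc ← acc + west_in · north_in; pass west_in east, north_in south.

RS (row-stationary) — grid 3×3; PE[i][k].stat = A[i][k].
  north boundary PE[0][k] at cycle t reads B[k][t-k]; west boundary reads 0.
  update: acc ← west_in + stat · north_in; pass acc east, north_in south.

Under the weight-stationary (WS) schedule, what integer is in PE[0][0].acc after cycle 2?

WS 3×2: PE[0][0] cycle-by-cycle (with neighbour feeds):
  cycle 0: PE[0][0] → acc 18, east 6, south 18
  cycle 1: PE[0][0] → acc 27, east 9, south 27
  cycle 2: PE[0][0] → acc 6, east 2, south 6

PE[0][0].acc = 6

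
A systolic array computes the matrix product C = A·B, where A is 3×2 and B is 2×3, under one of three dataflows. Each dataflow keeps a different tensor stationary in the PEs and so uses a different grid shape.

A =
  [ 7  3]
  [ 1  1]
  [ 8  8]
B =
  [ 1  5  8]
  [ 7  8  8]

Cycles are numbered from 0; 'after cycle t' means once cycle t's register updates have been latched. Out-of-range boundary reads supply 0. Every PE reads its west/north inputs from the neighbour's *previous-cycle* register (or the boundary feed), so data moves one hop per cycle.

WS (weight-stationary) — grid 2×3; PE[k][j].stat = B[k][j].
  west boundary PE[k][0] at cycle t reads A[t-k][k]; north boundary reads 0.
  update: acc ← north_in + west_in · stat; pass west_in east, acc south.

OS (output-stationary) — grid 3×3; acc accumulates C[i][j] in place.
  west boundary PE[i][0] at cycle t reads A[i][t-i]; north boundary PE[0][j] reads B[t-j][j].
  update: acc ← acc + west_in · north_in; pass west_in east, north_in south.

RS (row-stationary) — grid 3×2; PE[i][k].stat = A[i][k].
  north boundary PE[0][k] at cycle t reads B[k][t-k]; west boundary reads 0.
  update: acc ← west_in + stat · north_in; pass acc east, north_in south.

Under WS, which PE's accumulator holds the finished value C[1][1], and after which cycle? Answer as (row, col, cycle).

WS — PE[1][1] is where C[1][1] collects:
  0: (1,1).acc=0  regs=<0,0>
  1: (1,1).acc=0  regs=<0,0>
  2: (1,1).acc=59  regs=<3,59>
  3: (1,1).acc=13  regs=<1,13>

(row, col, cycle) = (1, 1, 3)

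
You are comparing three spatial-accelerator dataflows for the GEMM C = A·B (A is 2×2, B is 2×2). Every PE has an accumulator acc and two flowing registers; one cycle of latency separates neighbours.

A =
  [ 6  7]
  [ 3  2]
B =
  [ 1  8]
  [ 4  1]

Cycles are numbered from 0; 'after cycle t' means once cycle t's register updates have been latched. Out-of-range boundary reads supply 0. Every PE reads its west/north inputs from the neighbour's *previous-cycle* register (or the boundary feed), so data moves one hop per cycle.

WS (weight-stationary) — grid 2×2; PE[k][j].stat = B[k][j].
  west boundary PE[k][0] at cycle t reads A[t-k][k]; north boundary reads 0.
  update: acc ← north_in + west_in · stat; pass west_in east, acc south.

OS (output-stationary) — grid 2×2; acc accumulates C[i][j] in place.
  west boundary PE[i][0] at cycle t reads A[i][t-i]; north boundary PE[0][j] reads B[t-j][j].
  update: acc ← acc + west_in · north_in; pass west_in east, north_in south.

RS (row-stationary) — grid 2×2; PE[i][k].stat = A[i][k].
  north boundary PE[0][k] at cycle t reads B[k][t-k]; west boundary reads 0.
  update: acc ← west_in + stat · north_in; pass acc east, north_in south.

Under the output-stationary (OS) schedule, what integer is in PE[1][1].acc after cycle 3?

OS on a 2×2 grid — tracing PE[1][1] and its feeders:
  c0 r0c1: 0 / 0 / 0
  c0 r1c0: 0 / 0 / 0
  c0 r1c1: 0 / 0 / 0
  c1 r0c1: 48 / 6 / 8
  c1 r1c0: 3 / 3 / 1
  c1 r1c1: 0 / 0 / 0
  c2 r0c1: 55 / 7 / 1
  c2 r1c0: 11 / 2 / 4
  c2 r1c1: 24 / 3 / 8
  c3 r0c1: 55 / 0 / 0
  c3 r1c0: 11 / 0 / 0
  c3 r1c1: 26 / 2 / 1

PE[1][1].acc = 26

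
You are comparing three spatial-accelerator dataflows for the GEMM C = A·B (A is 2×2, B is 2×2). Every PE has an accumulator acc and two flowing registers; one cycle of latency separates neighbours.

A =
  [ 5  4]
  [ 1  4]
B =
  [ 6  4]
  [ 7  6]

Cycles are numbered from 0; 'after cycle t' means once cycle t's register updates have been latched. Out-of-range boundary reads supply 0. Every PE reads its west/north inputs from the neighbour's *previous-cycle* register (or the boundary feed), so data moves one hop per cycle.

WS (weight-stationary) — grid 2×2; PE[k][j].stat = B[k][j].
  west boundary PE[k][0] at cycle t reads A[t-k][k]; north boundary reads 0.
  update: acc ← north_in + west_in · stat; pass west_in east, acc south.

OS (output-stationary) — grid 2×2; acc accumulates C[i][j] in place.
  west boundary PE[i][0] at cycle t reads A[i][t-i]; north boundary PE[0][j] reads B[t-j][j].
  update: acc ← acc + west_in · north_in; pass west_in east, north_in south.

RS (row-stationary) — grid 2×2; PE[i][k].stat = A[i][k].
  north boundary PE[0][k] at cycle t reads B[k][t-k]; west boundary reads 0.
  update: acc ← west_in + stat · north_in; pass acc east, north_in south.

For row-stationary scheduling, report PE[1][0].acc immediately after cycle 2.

Tracing RS — 2×2 array, target PE[1][0]:
  t=0 PE[0][0]: acc=30 h=30 v=6
  t=0 PE[1][0]: acc=0 h=0 v=0
  t=1 PE[0][0]: acc=20 h=20 v=4
  t=1 PE[1][0]: acc=6 h=6 v=6
  t=2 PE[0][0]: acc=0 h=0 v=0
  t=2 PE[1][0]: acc=4 h=4 v=4

PE[1][0].acc = 4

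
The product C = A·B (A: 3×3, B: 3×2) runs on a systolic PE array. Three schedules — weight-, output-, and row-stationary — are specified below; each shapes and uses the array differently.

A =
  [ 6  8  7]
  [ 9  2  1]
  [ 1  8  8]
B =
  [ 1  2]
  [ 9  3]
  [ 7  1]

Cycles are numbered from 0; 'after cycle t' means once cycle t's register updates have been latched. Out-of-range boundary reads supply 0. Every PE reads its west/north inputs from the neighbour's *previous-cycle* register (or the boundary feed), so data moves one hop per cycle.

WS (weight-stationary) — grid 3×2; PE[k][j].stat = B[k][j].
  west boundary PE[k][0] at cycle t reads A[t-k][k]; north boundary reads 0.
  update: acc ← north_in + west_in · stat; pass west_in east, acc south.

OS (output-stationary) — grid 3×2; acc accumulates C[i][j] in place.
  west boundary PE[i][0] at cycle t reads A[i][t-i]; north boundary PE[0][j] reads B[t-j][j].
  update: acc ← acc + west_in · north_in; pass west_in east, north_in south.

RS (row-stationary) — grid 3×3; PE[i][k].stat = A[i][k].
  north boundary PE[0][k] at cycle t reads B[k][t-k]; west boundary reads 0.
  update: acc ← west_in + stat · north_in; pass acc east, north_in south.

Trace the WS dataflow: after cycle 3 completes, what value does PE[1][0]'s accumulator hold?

WS (3×2). Following PE[1][0] plus its west/north inputs:
  [0] (0,0) acc=6 (h:6 v:6)
  [0] (1,0) acc=0 (h:0 v:0)
  [1] (0,0) acc=9 (h:9 v:9)
  [1] (1,0) acc=78 (h:8 v:78)
  [2] (0,0) acc=1 (h:1 v:1)
  [2] (1,0) acc=27 (h:2 v:27)
  [3] (0,0) acc=0 (h:0 v:0)
  [3] (1,0) acc=73 (h:8 v:73)

PE[1][0].acc = 73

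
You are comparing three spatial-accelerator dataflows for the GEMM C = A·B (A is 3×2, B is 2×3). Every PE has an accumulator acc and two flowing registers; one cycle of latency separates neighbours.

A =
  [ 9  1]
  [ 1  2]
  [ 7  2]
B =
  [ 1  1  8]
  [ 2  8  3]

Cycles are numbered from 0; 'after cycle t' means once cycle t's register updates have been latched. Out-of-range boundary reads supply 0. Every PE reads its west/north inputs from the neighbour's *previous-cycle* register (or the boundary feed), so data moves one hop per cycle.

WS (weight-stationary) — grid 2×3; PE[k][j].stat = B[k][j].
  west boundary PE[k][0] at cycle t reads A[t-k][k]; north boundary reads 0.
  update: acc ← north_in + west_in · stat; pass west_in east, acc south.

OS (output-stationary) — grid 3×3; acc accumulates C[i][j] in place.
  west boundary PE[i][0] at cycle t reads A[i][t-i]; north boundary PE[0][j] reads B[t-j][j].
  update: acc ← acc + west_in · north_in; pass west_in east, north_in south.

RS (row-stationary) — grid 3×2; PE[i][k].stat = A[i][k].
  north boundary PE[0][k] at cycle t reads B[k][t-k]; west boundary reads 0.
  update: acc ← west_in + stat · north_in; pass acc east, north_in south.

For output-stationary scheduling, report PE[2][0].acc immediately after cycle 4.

PE[2][0].acc = 11

OS on a 3×3 grid — tracing PE[2][0] and its feeders:
  t=0 PE[1][0]: acc=0 h=0 v=0
  t=0 PE[2][0]: acc=0 h=0 v=0
  t=1 PE[1][0]: acc=1 h=1 v=1
  t=1 PE[2][0]: acc=0 h=0 v=0
  t=2 PE[1][0]: acc=5 h=2 v=2
  t=2 PE[2][0]: acc=7 h=7 v=1
  t=3 PE[1][0]: acc=5 h=0 v=0
  t=3 PE[2][0]: acc=11 h=2 v=2
  t=4 PE[1][0]: acc=5 h=0 v=0
  t=4 PE[2][0]: acc=11 h=0 v=0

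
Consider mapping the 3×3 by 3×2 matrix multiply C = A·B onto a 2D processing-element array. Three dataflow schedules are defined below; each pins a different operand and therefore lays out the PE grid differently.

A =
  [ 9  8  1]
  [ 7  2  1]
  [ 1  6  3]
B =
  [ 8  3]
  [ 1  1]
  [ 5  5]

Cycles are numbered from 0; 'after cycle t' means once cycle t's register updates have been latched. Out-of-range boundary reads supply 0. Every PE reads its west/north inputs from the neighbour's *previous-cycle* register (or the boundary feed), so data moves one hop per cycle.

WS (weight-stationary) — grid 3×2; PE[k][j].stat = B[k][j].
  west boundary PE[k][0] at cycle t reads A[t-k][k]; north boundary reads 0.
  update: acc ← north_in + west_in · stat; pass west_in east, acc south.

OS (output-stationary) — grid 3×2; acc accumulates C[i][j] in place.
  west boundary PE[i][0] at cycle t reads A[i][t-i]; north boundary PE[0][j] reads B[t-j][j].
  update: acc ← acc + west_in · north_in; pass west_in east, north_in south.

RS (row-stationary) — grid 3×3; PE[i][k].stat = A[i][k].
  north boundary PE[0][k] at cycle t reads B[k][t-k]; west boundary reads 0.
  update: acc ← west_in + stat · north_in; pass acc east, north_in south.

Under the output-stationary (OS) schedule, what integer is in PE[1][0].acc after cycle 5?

PE[1][0].acc = 63

OS on a 3×2 grid — tracing PE[1][0] and its feeders:
  c0 r0c0: 72 / 9 / 8
  c0 r1c0: 0 / 0 / 0
  c1 r0c0: 80 / 8 / 1
  c1 r1c0: 56 / 7 / 8
  c2 r0c0: 85 / 1 / 5
  c2 r1c0: 58 / 2 / 1
  c3 r0c0: 85 / 0 / 0
  c3 r1c0: 63 / 1 / 5
  c4 r0c0: 85 / 0 / 0
  c4 r1c0: 63 / 0 / 0
  c5 r0c0: 85 / 0 / 0
  c5 r1c0: 63 / 0 / 0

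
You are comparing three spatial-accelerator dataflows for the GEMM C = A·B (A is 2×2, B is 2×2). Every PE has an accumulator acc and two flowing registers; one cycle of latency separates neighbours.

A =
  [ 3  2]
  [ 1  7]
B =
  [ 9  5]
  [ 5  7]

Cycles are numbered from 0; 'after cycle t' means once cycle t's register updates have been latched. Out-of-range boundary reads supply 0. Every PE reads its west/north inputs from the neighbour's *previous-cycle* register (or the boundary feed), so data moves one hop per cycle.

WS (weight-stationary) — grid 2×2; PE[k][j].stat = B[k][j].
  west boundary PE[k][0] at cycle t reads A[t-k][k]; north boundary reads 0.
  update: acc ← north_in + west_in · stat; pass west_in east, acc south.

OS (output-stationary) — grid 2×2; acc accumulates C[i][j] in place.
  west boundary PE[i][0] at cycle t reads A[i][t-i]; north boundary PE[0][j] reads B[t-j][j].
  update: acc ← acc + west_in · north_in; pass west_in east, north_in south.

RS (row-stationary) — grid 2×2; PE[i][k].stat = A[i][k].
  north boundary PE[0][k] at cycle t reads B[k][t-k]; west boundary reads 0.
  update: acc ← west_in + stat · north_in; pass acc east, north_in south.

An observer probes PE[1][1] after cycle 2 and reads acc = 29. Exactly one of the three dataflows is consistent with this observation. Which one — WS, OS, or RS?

dataflow = WS

Under WS (2×2), PE[1][1]:
  cycle 0: PE[1][1] → acc 0, east 0, south 0
  cycle 1: PE[1][1] → acc 0, east 0, south 0
  cycle 2: PE[1][1] → acc 29, east 2, south 29
Under OS (2×2), PE[1][1]:
  cycle 0: PE[1][1] → acc 0, east 0, south 0
  cycle 1: PE[1][1] → acc 0, east 0, south 0
  cycle 2: PE[1][1] → acc 5, east 1, south 5
Under RS (2×2), PE[1][1]:
  cycle 0: PE[1][1] → acc 0, east 0, south 0
  cycle 1: PE[1][1] → acc 0, east 0, south 0
  cycle 2: PE[1][1] → acc 44, east 44, south 5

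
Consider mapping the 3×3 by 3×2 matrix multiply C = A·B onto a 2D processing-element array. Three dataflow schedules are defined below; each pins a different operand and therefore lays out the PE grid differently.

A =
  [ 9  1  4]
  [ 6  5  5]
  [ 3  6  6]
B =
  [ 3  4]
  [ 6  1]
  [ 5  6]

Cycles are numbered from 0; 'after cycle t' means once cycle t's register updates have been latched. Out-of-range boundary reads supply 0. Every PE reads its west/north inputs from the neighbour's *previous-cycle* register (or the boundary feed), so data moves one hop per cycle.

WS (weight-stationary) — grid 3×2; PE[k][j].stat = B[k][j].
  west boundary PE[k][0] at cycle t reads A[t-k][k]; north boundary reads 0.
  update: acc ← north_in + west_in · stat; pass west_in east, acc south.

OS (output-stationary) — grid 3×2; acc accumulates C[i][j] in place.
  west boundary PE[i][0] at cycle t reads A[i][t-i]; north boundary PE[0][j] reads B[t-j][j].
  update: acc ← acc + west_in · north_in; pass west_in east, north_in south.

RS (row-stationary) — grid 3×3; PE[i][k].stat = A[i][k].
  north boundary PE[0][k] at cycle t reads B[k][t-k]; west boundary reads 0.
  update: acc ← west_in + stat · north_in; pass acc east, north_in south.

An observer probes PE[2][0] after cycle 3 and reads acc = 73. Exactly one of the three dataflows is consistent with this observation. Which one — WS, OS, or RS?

dataflow = WS

Under WS (3×2), PE[2][0]:
  after 0 — PE[2][0] acc=0, pass-E 0, pass-S 0
  after 1 — PE[2][0] acc=0, pass-E 0, pass-S 0
  after 2 — PE[2][0] acc=53, pass-E 4, pass-S 53
  after 3 — PE[2][0] acc=73, pass-E 5, pass-S 73
Under OS (3×2), PE[2][0]:
  after 0 — PE[2][0] acc=0, pass-E 0, pass-S 0
  after 1 — PE[2][0] acc=0, pass-E 0, pass-S 0
  after 2 — PE[2][0] acc=9, pass-E 3, pass-S 3
  after 3 — PE[2][0] acc=45, pass-E 6, pass-S 6
Under RS (3×3), PE[2][0]:
  after 0 — PE[2][0] acc=0, pass-E 0, pass-S 0
  after 1 — PE[2][0] acc=0, pass-E 0, pass-S 0
  after 2 — PE[2][0] acc=9, pass-E 9, pass-S 3
  after 3 — PE[2][0] acc=12, pass-E 12, pass-S 4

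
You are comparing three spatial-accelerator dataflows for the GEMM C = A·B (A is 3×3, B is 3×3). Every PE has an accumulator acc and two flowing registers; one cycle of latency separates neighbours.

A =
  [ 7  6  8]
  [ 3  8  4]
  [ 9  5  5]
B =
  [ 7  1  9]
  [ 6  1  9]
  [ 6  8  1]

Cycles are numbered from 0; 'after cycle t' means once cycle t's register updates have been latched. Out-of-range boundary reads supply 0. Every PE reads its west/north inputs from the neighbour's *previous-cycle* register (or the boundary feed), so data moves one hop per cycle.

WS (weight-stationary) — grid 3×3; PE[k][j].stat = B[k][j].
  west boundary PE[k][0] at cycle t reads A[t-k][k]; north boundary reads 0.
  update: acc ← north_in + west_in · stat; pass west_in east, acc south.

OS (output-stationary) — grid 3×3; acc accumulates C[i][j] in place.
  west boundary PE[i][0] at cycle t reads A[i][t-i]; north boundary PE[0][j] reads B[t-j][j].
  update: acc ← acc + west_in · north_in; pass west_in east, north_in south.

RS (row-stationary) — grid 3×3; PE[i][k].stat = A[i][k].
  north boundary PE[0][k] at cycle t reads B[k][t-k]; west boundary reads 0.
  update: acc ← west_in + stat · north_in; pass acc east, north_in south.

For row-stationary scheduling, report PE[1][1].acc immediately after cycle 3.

Tracing RS — 3×3 array, target PE[1][1]:
  step 0 · PE0,1: acc=0; fwd→0 fwd↓0
  step 0 · PE1,0: acc=0; fwd→0 fwd↓0
  step 0 · PE1,1: acc=0; fwd→0 fwd↓0
  step 1 · PE0,1: acc=85; fwd→85 fwd↓6
  step 1 · PE1,0: acc=21; fwd→21 fwd↓7
  step 1 · PE1,1: acc=0; fwd→0 fwd↓0
  step 2 · PE0,1: acc=13; fwd→13 fwd↓1
  step 2 · PE1,0: acc=3; fwd→3 fwd↓1
  step 2 · PE1,1: acc=69; fwd→69 fwd↓6
  step 3 · PE0,1: acc=117; fwd→117 fwd↓9
  step 3 · PE1,0: acc=27; fwd→27 fwd↓9
  step 3 · PE1,1: acc=11; fwd→11 fwd↓1

PE[1][1].acc = 11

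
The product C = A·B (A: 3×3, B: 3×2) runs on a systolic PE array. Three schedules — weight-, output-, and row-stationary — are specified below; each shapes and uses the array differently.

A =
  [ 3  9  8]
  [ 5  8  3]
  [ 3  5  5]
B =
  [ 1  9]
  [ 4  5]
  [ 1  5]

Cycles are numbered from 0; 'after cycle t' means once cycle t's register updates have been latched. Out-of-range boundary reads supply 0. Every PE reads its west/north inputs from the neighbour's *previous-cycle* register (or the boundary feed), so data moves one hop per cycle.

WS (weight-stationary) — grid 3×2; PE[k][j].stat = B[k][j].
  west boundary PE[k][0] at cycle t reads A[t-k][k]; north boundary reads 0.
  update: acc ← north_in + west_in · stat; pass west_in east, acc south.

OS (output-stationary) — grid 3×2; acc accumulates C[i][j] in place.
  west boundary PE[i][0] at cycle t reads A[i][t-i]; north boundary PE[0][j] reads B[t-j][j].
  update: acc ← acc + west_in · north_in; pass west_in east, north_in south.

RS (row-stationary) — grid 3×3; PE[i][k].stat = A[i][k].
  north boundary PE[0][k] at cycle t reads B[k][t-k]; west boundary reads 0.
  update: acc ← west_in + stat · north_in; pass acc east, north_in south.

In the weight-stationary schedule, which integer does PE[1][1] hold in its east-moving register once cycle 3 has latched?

WS (3×2). Following PE[1][1] plus its west/north inputs:
  [0] (0,1) acc=0 (h:0 v:0)
  [0] (1,0) acc=0 (h:0 v:0)
  [0] (1,1) acc=0 (h:0 v:0)
  [1] (0,1) acc=27 (h:3 v:27)
  [1] (1,0) acc=39 (h:9 v:39)
  [1] (1,1) acc=0 (h:0 v:0)
  [2] (0,1) acc=45 (h:5 v:45)
  [2] (1,0) acc=37 (h:8 v:37)
  [2] (1,1) acc=72 (h:9 v:72)
  [3] (0,1) acc=27 (h:3 v:27)
  [3] (1,0) acc=23 (h:5 v:23)
  [3] (1,1) acc=85 (h:8 v:85)

register = 8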